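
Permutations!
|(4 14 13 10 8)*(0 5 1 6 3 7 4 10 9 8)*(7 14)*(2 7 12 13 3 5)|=18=|(0 2 7 4 12 13 9 8 10)(1 6 5)(3 14)|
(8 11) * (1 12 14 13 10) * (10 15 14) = (1 12 10)(8 11)(13 15 14) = [0, 12, 2, 3, 4, 5, 6, 7, 11, 9, 1, 8, 10, 15, 13, 14]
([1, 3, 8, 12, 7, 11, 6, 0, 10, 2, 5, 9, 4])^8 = (0 3 4)(1 12 7)(2 10 11)(5 9 8)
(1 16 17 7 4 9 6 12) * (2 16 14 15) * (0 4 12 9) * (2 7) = (0 4)(1 14 15 7 12)(2 16 17)(6 9) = [4, 14, 16, 3, 0, 5, 9, 12, 8, 6, 10, 11, 1, 13, 15, 7, 17, 2]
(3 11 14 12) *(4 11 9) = (3 9 4 11 14 12) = [0, 1, 2, 9, 11, 5, 6, 7, 8, 4, 10, 14, 3, 13, 12]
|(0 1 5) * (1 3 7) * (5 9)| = 6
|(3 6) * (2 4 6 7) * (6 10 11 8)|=8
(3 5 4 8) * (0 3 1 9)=[3, 9, 2, 5, 8, 4, 6, 7, 1, 0]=(0 3 5 4 8 1 9)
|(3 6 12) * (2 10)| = |(2 10)(3 6 12)| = 6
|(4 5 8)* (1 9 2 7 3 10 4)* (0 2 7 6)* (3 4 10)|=6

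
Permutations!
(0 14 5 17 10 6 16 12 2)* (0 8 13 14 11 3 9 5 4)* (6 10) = (0 11 3 9 5 17 6 16 12 2 8 13 14 4) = [11, 1, 8, 9, 0, 17, 16, 7, 13, 5, 10, 3, 2, 14, 4, 15, 12, 6]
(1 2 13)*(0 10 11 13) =(0 10 11 13 1 2) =[10, 2, 0, 3, 4, 5, 6, 7, 8, 9, 11, 13, 12, 1]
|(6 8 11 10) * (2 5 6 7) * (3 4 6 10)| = 20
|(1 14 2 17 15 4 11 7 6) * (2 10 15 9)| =24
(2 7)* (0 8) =[8, 1, 7, 3, 4, 5, 6, 2, 0] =(0 8)(2 7)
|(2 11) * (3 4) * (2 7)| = |(2 11 7)(3 4)| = 6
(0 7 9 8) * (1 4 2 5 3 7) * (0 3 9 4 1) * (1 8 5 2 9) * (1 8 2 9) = (1 2 9 5 8 3 7 4) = [0, 2, 9, 7, 1, 8, 6, 4, 3, 5]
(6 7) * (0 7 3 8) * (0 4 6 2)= (0 7 2)(3 8 4 6)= [7, 1, 0, 8, 6, 5, 3, 2, 4]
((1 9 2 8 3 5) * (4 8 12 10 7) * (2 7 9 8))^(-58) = (1 3)(2 10 7)(4 12 9)(5 8)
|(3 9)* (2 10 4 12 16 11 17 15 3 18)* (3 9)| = 10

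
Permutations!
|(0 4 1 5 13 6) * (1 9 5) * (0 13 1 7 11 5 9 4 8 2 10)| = |(0 8 2 10)(1 7 11 5)(6 13)| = 4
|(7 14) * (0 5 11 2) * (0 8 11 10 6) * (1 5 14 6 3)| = |(0 14 7 6)(1 5 10 3)(2 8 11)| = 12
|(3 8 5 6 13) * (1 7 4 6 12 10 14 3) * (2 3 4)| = 12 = |(1 7 2 3 8 5 12 10 14 4 6 13)|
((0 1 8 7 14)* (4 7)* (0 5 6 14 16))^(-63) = ((0 1 8 4 7 16)(5 6 14))^(-63) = (0 4)(1 7)(8 16)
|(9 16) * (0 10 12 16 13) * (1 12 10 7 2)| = 8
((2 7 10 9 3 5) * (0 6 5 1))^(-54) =(10) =((0 6 5 2 7 10 9 3 1))^(-54)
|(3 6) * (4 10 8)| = |(3 6)(4 10 8)| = 6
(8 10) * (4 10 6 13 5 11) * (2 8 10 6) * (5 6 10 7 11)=(2 8)(4 10 7 11)(6 13)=[0, 1, 8, 3, 10, 5, 13, 11, 2, 9, 7, 4, 12, 6]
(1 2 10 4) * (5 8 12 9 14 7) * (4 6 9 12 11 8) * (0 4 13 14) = (0 4 1 2 10 6 9)(5 13 14 7)(8 11) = [4, 2, 10, 3, 1, 13, 9, 5, 11, 0, 6, 8, 12, 14, 7]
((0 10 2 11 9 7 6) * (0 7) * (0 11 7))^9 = (0 6 7 2 10)(9 11)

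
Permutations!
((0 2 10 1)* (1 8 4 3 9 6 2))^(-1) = (0 1)(2 6 9 3 4 8 10)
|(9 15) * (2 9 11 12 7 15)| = |(2 9)(7 15 11 12)| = 4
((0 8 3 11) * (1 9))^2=(0 3)(8 11)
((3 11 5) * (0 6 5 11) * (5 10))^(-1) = ((11)(0 6 10 5 3))^(-1) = (11)(0 3 5 10 6)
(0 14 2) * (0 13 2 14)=(14)(2 13)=[0, 1, 13, 3, 4, 5, 6, 7, 8, 9, 10, 11, 12, 2, 14]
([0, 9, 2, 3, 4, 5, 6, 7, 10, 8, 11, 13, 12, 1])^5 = [0, 13, 2, 3, 4, 5, 6, 7, 9, 1, 8, 10, 12, 11]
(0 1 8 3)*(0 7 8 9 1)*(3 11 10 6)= (1 9)(3 7 8 11 10 6)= [0, 9, 2, 7, 4, 5, 3, 8, 11, 1, 6, 10]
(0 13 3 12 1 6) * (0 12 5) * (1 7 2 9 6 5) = (0 13 3 1 5)(2 9 6 12 7) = [13, 5, 9, 1, 4, 0, 12, 2, 8, 6, 10, 11, 7, 3]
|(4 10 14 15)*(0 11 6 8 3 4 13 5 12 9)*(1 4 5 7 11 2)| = 16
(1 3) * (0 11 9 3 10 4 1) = (0 11 9 3)(1 10 4) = [11, 10, 2, 0, 1, 5, 6, 7, 8, 3, 4, 9]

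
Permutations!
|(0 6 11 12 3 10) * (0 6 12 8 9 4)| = |(0 12 3 10 6 11 8 9 4)| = 9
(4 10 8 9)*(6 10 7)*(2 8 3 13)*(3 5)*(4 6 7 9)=(2 8 4 9 6 10 5 3 13)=[0, 1, 8, 13, 9, 3, 10, 7, 4, 6, 5, 11, 12, 2]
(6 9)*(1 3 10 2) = (1 3 10 2)(6 9) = [0, 3, 1, 10, 4, 5, 9, 7, 8, 6, 2]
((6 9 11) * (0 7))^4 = ((0 7)(6 9 11))^4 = (6 9 11)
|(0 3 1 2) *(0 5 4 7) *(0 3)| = 6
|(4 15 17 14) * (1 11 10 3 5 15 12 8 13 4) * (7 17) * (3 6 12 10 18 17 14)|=|(1 11 18 17 3 5 15 7 14)(4 10 6 12 8 13)|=18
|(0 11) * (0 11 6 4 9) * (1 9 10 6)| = |(11)(0 1 9)(4 10 6)| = 3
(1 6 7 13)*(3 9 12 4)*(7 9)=[0, 6, 2, 7, 3, 5, 9, 13, 8, 12, 10, 11, 4, 1]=(1 6 9 12 4 3 7 13)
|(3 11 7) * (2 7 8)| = 5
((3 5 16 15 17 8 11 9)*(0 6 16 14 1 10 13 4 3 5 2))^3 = ((0 6 16 15 17 8 11 9 5 14 1 10 13 4 3 2))^3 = (0 15 11 14 13 2 16 8 5 10 3 6 17 9 1 4)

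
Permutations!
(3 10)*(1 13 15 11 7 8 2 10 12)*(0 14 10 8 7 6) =(0 14 10 3 12 1 13 15 11 6)(2 8) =[14, 13, 8, 12, 4, 5, 0, 7, 2, 9, 3, 6, 1, 15, 10, 11]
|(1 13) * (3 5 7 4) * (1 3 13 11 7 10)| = 8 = |(1 11 7 4 13 3 5 10)|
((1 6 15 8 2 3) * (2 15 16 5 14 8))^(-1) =(1 3 2 15 8 14 5 16 6)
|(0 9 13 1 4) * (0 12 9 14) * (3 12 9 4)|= 6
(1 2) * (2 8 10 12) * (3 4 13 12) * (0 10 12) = (0 10 3 4 13)(1 8 12 2) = [10, 8, 1, 4, 13, 5, 6, 7, 12, 9, 3, 11, 2, 0]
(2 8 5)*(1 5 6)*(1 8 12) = [0, 5, 12, 3, 4, 2, 8, 7, 6, 9, 10, 11, 1] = (1 5 2 12)(6 8)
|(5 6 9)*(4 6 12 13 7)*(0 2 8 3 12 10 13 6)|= |(0 2 8 3 12 6 9 5 10 13 7 4)|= 12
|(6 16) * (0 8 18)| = |(0 8 18)(6 16)| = 6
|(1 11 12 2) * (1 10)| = 5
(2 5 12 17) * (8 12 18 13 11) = (2 5 18 13 11 8 12 17) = [0, 1, 5, 3, 4, 18, 6, 7, 12, 9, 10, 8, 17, 11, 14, 15, 16, 2, 13]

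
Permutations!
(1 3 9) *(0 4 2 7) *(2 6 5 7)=(0 4 6 5 7)(1 3 9)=[4, 3, 2, 9, 6, 7, 5, 0, 8, 1]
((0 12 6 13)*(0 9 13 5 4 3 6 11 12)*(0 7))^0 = ((0 7)(3 6 5 4)(9 13)(11 12))^0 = (13)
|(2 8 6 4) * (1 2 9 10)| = 7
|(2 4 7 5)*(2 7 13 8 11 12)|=|(2 4 13 8 11 12)(5 7)|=6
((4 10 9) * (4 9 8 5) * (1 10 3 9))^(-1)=((1 10 8 5 4 3 9))^(-1)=(1 9 3 4 5 8 10)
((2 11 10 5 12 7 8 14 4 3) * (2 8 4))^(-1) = (2 14 8 3 4 7 12 5 10 11)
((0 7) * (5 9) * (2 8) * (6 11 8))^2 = (2 11)(6 8)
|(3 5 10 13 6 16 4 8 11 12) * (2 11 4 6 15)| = |(2 11 12 3 5 10 13 15)(4 8)(6 16)| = 8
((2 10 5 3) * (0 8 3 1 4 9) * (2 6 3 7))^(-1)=((0 8 7 2 10 5 1 4 9)(3 6))^(-1)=(0 9 4 1 5 10 2 7 8)(3 6)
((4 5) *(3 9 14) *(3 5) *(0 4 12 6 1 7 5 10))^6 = (14)(1 7 5 12 6)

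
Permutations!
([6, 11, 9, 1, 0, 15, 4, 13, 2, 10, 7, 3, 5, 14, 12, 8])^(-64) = [4, 3, 12, 11, 6, 7, 0, 8, 14, 5, 15, 1, 10, 2, 9, 13]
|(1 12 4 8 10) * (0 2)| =10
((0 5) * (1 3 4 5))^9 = (0 5 4 3 1)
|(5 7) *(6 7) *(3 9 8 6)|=|(3 9 8 6 7 5)|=6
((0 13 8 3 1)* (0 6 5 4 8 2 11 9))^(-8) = ((0 13 2 11 9)(1 6 5 4 8 3))^(-8) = (0 2 9 13 11)(1 8 5)(3 4 6)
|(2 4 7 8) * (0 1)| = |(0 1)(2 4 7 8)| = 4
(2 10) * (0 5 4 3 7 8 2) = (0 5 4 3 7 8 2 10) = [5, 1, 10, 7, 3, 4, 6, 8, 2, 9, 0]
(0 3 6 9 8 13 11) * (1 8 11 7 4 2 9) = (0 3 6 1 8 13 7 4 2 9 11) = [3, 8, 9, 6, 2, 5, 1, 4, 13, 11, 10, 0, 12, 7]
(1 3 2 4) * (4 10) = (1 3 2 10 4) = [0, 3, 10, 2, 1, 5, 6, 7, 8, 9, 4]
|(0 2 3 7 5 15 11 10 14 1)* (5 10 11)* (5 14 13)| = |(0 2 3 7 10 13 5 15 14 1)| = 10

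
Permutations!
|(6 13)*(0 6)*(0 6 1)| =2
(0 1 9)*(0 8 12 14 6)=[1, 9, 2, 3, 4, 5, 0, 7, 12, 8, 10, 11, 14, 13, 6]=(0 1 9 8 12 14 6)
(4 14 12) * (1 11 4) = (1 11 4 14 12) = [0, 11, 2, 3, 14, 5, 6, 7, 8, 9, 10, 4, 1, 13, 12]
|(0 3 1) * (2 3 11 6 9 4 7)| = 9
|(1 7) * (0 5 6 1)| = 5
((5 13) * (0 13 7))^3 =((0 13 5 7))^3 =(0 7 5 13)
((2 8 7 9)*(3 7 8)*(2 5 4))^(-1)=((2 3 7 9 5 4))^(-1)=(2 4 5 9 7 3)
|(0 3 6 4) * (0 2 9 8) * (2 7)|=8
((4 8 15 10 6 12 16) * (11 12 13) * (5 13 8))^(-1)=(4 16 12 11 13 5)(6 10 15 8)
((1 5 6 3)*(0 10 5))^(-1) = ((0 10 5 6 3 1))^(-1) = (0 1 3 6 5 10)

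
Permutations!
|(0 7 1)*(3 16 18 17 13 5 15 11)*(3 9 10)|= 30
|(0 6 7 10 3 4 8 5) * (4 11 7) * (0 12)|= |(0 6 4 8 5 12)(3 11 7 10)|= 12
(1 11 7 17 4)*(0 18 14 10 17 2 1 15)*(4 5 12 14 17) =(0 18 17 5 12 14 10 4 15)(1 11 7 2) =[18, 11, 1, 3, 15, 12, 6, 2, 8, 9, 4, 7, 14, 13, 10, 0, 16, 5, 17]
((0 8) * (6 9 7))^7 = ((0 8)(6 9 7))^7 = (0 8)(6 9 7)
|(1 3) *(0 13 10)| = |(0 13 10)(1 3)| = 6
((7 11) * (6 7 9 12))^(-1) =(6 12 9 11 7)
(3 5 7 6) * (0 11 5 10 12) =(0 11 5 7 6 3 10 12) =[11, 1, 2, 10, 4, 7, 3, 6, 8, 9, 12, 5, 0]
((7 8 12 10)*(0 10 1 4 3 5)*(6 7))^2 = (0 6 8 1 3)(4 5 10 7 12)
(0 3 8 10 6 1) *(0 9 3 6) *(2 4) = (0 6 1 9 3 8 10)(2 4) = [6, 9, 4, 8, 2, 5, 1, 7, 10, 3, 0]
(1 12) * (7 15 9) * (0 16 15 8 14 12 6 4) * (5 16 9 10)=(0 9 7 8 14 12 1 6 4)(5 16 15 10)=[9, 6, 2, 3, 0, 16, 4, 8, 14, 7, 5, 11, 1, 13, 12, 10, 15]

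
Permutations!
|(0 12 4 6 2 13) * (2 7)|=7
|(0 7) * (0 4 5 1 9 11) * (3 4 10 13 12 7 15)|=|(0 15 3 4 5 1 9 11)(7 10 13 12)|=8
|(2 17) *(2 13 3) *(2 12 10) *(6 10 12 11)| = |(2 17 13 3 11 6 10)| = 7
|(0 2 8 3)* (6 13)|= 4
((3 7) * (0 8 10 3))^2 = (0 10 7 8 3)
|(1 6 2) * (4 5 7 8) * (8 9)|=15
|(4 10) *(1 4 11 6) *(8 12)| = 10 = |(1 4 10 11 6)(8 12)|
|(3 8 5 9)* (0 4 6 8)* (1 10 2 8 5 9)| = |(0 4 6 5 1 10 2 8 9 3)| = 10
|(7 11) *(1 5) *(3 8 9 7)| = |(1 5)(3 8 9 7 11)| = 10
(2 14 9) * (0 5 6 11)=(0 5 6 11)(2 14 9)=[5, 1, 14, 3, 4, 6, 11, 7, 8, 2, 10, 0, 12, 13, 9]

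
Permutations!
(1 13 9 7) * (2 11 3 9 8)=(1 13 8 2 11 3 9 7)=[0, 13, 11, 9, 4, 5, 6, 1, 2, 7, 10, 3, 12, 8]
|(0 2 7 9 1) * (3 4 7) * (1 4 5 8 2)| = |(0 1)(2 3 5 8)(4 7 9)| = 12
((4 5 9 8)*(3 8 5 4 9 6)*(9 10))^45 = (3 9)(5 8)(6 10)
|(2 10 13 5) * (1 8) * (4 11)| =|(1 8)(2 10 13 5)(4 11)| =4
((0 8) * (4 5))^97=(0 8)(4 5)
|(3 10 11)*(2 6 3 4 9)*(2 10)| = |(2 6 3)(4 9 10 11)| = 12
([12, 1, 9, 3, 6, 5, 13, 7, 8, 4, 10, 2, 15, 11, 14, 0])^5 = [15, 1, 11, 3, 9, 5, 4, 7, 8, 2, 10, 13, 0, 6, 14, 12]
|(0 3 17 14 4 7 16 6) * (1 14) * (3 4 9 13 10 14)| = |(0 4 7 16 6)(1 3 17)(9 13 10 14)| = 60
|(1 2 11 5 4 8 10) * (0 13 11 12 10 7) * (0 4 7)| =|(0 13 11 5 7 4 8)(1 2 12 10)| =28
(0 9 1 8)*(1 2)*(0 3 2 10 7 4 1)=(0 9 10 7 4 1 8 3 2)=[9, 8, 0, 2, 1, 5, 6, 4, 3, 10, 7]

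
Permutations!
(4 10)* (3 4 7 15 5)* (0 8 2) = (0 8 2)(3 4 10 7 15 5) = [8, 1, 0, 4, 10, 3, 6, 15, 2, 9, 7, 11, 12, 13, 14, 5]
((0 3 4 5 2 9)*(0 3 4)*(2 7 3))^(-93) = (0 5 3 4 7)(2 9)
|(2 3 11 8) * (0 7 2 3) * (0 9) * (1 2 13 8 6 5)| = |(0 7 13 8 3 11 6 5 1 2 9)| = 11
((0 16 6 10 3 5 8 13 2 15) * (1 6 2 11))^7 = ((0 16 2 15)(1 6 10 3 5 8 13 11))^7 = (0 15 2 16)(1 11 13 8 5 3 10 6)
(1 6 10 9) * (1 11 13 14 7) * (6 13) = (1 13 14 7)(6 10 9 11) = [0, 13, 2, 3, 4, 5, 10, 1, 8, 11, 9, 6, 12, 14, 7]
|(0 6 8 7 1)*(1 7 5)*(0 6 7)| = 4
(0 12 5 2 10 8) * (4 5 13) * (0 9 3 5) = (0 12 13 4)(2 10 8 9 3 5) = [12, 1, 10, 5, 0, 2, 6, 7, 9, 3, 8, 11, 13, 4]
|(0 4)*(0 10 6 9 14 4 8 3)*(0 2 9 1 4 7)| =28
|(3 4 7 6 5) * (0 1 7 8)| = |(0 1 7 6 5 3 4 8)| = 8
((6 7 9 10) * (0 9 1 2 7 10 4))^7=(0 9 4)(1 2 7)(6 10)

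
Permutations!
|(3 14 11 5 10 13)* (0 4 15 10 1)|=10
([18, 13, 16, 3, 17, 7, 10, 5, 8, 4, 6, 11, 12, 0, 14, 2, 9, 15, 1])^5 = (0 18 1 13)(2 15 17 4 9 16)(5 7)(6 10)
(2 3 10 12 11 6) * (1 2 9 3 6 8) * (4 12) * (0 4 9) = (0 4 12 11 8 1 2 6)(3 10 9) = [4, 2, 6, 10, 12, 5, 0, 7, 1, 3, 9, 8, 11]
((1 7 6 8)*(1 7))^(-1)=((6 8 7))^(-1)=(6 7 8)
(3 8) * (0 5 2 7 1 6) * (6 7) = (0 5 2 6)(1 7)(3 8) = [5, 7, 6, 8, 4, 2, 0, 1, 3]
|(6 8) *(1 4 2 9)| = |(1 4 2 9)(6 8)| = 4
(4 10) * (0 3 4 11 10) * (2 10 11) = (11)(0 3 4)(2 10) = [3, 1, 10, 4, 0, 5, 6, 7, 8, 9, 2, 11]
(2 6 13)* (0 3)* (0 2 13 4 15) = (0 3 2 6 4 15) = [3, 1, 6, 2, 15, 5, 4, 7, 8, 9, 10, 11, 12, 13, 14, 0]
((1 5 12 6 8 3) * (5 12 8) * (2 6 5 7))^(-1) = ((1 12 5 8 3)(2 6 7))^(-1) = (1 3 8 5 12)(2 7 6)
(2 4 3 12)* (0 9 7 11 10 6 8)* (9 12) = [12, 1, 4, 9, 3, 5, 8, 11, 0, 7, 6, 10, 2] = (0 12 2 4 3 9 7 11 10 6 8)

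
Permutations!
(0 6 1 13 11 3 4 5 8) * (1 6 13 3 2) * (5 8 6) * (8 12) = (0 13 11 2 1 3 4 12 8)(5 6) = [13, 3, 1, 4, 12, 6, 5, 7, 0, 9, 10, 2, 8, 11]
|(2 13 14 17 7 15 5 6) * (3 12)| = |(2 13 14 17 7 15 5 6)(3 12)| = 8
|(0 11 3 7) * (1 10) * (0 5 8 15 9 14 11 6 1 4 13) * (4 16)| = 56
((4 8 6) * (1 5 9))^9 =(9)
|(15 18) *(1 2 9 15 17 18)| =|(1 2 9 15)(17 18)| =4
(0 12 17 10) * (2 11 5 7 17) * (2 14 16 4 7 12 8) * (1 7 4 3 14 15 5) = [8, 7, 11, 14, 4, 12, 6, 17, 2, 9, 0, 1, 15, 13, 16, 5, 3, 10] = (0 8 2 11 1 7 17 10)(3 14 16)(5 12 15)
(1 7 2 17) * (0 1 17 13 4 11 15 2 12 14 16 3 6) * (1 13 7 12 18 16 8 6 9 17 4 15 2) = [13, 12, 7, 9, 11, 5, 0, 18, 6, 17, 10, 2, 14, 15, 8, 1, 3, 4, 16] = (0 13 15 1 12 14 8 6)(2 7 18 16 3 9 17 4 11)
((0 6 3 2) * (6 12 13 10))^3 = (0 10 2 13 3 12 6)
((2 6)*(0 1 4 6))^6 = ((0 1 4 6 2))^6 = (0 1 4 6 2)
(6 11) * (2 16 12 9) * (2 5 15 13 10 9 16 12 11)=(2 12 16 11 6)(5 15 13 10 9)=[0, 1, 12, 3, 4, 15, 2, 7, 8, 5, 9, 6, 16, 10, 14, 13, 11]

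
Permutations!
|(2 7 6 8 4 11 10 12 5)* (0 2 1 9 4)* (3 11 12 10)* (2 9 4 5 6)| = |(0 9 5 1 4 12 6 8)(2 7)(3 11)| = 8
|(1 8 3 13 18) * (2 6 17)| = |(1 8 3 13 18)(2 6 17)| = 15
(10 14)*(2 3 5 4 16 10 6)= (2 3 5 4 16 10 14 6)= [0, 1, 3, 5, 16, 4, 2, 7, 8, 9, 14, 11, 12, 13, 6, 15, 10]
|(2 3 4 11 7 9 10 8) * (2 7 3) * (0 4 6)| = 20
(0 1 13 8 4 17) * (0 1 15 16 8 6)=(0 15 16 8 4 17 1 13 6)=[15, 13, 2, 3, 17, 5, 0, 7, 4, 9, 10, 11, 12, 6, 14, 16, 8, 1]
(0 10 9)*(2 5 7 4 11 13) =(0 10 9)(2 5 7 4 11 13) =[10, 1, 5, 3, 11, 7, 6, 4, 8, 0, 9, 13, 12, 2]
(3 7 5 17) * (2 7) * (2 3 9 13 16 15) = (2 7 5 17 9 13 16 15) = [0, 1, 7, 3, 4, 17, 6, 5, 8, 13, 10, 11, 12, 16, 14, 2, 15, 9]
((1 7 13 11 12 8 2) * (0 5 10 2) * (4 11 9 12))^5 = ((0 5 10 2 1 7 13 9 12 8)(4 11))^5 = (0 7)(1 8)(2 12)(4 11)(5 13)(9 10)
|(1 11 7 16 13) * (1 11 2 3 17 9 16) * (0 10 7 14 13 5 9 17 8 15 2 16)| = 84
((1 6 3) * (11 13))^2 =((1 6 3)(11 13))^2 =(13)(1 3 6)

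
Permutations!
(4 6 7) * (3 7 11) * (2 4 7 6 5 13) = (2 4 5 13)(3 6 11) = [0, 1, 4, 6, 5, 13, 11, 7, 8, 9, 10, 3, 12, 2]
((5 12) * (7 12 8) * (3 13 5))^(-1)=(3 12 7 8 5 13)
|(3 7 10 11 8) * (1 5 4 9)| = 20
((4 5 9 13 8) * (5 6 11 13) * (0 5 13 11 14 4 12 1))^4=((0 5 9 13 8 12 1)(4 6 14))^4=(0 8 5 12 9 1 13)(4 6 14)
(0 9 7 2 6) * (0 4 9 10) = (0 10)(2 6 4 9 7) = [10, 1, 6, 3, 9, 5, 4, 2, 8, 7, 0]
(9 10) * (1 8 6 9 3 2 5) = (1 8 6 9 10 3 2 5) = [0, 8, 5, 2, 4, 1, 9, 7, 6, 10, 3]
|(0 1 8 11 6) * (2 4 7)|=15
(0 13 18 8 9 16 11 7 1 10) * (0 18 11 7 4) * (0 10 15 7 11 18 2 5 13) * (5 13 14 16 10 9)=(1 15 7)(2 13 18 8 5 14 16 11 4 9 10)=[0, 15, 13, 3, 9, 14, 6, 1, 5, 10, 2, 4, 12, 18, 16, 7, 11, 17, 8]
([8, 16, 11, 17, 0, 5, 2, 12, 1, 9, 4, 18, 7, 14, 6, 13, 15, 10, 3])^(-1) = [4, 8, 6, 18, 10, 5, 14, 12, 0, 9, 17, 2, 7, 15, 13, 16, 1, 3, 11]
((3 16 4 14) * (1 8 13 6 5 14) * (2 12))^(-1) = ((1 8 13 6 5 14 3 16 4)(2 12))^(-1) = (1 4 16 3 14 5 6 13 8)(2 12)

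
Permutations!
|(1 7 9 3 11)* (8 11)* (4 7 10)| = |(1 10 4 7 9 3 8 11)| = 8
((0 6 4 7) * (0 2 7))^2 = (7)(0 4 6)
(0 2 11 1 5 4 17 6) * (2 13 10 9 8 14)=(0 13 10 9 8 14 2 11 1 5 4 17 6)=[13, 5, 11, 3, 17, 4, 0, 7, 14, 8, 9, 1, 12, 10, 2, 15, 16, 6]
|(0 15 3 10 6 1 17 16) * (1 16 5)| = |(0 15 3 10 6 16)(1 17 5)| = 6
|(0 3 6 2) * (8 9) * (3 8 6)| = |(0 8 9 6 2)| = 5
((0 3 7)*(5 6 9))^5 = ((0 3 7)(5 6 9))^5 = (0 7 3)(5 9 6)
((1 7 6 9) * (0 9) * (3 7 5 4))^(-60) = ((0 9 1 5 4 3 7 6))^(-60) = (0 4)(1 7)(3 9)(5 6)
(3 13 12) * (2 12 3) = (2 12)(3 13) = [0, 1, 12, 13, 4, 5, 6, 7, 8, 9, 10, 11, 2, 3]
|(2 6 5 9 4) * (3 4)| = |(2 6 5 9 3 4)| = 6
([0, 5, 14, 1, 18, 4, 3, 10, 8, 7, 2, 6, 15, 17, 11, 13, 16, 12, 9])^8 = [0, 14, 18, 2, 6, 11, 10, 5, 8, 1, 4, 7, 12, 13, 9, 15, 16, 17, 3]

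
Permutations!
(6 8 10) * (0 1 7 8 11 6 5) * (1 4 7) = [4, 1, 2, 3, 7, 0, 11, 8, 10, 9, 5, 6] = (0 4 7 8 10 5)(6 11)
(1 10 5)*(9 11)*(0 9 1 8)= [9, 10, 2, 3, 4, 8, 6, 7, 0, 11, 5, 1]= (0 9 11 1 10 5 8)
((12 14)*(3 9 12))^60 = (14)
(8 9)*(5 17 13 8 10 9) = [0, 1, 2, 3, 4, 17, 6, 7, 5, 10, 9, 11, 12, 8, 14, 15, 16, 13] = (5 17 13 8)(9 10)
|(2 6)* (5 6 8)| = |(2 8 5 6)| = 4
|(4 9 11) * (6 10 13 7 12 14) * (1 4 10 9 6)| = 10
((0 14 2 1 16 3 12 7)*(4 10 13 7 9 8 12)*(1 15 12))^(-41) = (0 14 2 15 12 9 8 1 16 3 4 10 13 7)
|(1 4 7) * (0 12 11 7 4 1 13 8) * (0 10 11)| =10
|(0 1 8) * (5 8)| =4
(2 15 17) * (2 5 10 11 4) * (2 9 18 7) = (2 15 17 5 10 11 4 9 18 7) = [0, 1, 15, 3, 9, 10, 6, 2, 8, 18, 11, 4, 12, 13, 14, 17, 16, 5, 7]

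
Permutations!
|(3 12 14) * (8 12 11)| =5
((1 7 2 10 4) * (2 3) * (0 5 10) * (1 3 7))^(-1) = (0 2 3 4 10 5)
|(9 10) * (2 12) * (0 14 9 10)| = 6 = |(0 14 9)(2 12)|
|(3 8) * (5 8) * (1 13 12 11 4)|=|(1 13 12 11 4)(3 5 8)|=15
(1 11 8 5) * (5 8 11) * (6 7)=(11)(1 5)(6 7)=[0, 5, 2, 3, 4, 1, 7, 6, 8, 9, 10, 11]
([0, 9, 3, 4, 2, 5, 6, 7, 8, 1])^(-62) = [0, 1, 3, 4, 2, 5, 6, 7, 8, 9]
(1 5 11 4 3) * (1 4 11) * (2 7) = [0, 5, 7, 4, 3, 1, 6, 2, 8, 9, 10, 11] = (11)(1 5)(2 7)(3 4)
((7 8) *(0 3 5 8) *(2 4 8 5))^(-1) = ((0 3 2 4 8 7))^(-1) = (0 7 8 4 2 3)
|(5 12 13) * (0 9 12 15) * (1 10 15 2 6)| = |(0 9 12 13 5 2 6 1 10 15)| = 10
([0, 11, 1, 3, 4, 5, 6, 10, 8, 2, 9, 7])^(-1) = (1 2 9 10 7 11)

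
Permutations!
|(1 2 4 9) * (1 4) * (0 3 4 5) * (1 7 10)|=20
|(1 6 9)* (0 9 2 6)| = 6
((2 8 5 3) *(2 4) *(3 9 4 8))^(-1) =((2 3 8 5 9 4))^(-1) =(2 4 9 5 8 3)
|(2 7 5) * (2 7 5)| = |(2 5 7)| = 3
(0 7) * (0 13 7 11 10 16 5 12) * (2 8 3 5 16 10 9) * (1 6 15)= (16)(0 11 9 2 8 3 5 12)(1 6 15)(7 13)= [11, 6, 8, 5, 4, 12, 15, 13, 3, 2, 10, 9, 0, 7, 14, 1, 16]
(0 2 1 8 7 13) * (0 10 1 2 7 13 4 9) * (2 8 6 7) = (0 2 8 13 10 1 6 7 4 9) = [2, 6, 8, 3, 9, 5, 7, 4, 13, 0, 1, 11, 12, 10]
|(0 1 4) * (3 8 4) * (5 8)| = |(0 1 3 5 8 4)| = 6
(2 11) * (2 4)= (2 11 4)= [0, 1, 11, 3, 2, 5, 6, 7, 8, 9, 10, 4]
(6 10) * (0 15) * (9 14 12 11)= (0 15)(6 10)(9 14 12 11)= [15, 1, 2, 3, 4, 5, 10, 7, 8, 14, 6, 9, 11, 13, 12, 0]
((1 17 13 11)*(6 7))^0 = (17)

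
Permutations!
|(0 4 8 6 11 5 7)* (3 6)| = |(0 4 8 3 6 11 5 7)| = 8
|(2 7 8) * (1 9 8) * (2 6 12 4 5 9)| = 6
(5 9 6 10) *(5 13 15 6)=(5 9)(6 10 13 15)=[0, 1, 2, 3, 4, 9, 10, 7, 8, 5, 13, 11, 12, 15, 14, 6]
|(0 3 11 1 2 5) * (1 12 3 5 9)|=6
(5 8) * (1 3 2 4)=(1 3 2 4)(5 8)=[0, 3, 4, 2, 1, 8, 6, 7, 5]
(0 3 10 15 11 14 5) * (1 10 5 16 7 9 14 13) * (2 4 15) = (0 3 5)(1 10 2 4 15 11 13)(7 9 14 16) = [3, 10, 4, 5, 15, 0, 6, 9, 8, 14, 2, 13, 12, 1, 16, 11, 7]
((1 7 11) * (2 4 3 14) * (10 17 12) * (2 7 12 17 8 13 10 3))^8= ((17)(1 12 3 14 7 11)(2 4)(8 13 10))^8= (17)(1 3 7)(8 10 13)(11 12 14)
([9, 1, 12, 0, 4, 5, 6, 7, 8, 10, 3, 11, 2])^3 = (0 3 10 9)(2 12)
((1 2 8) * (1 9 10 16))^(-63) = ((1 2 8 9 10 16))^(-63) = (1 9)(2 10)(8 16)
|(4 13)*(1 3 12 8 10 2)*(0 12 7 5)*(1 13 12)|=30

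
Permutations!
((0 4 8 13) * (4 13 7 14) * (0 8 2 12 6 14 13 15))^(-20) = ((0 15)(2 12 6 14 4)(7 13 8))^(-20) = (15)(7 13 8)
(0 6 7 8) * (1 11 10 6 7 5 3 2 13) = (0 7 8)(1 11 10 6 5 3 2 13) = [7, 11, 13, 2, 4, 3, 5, 8, 0, 9, 6, 10, 12, 1]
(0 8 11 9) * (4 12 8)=(0 4 12 8 11 9)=[4, 1, 2, 3, 12, 5, 6, 7, 11, 0, 10, 9, 8]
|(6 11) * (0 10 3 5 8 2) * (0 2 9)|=6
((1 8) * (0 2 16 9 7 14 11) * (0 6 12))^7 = (0 6 14 9 2 12 11 7 16)(1 8)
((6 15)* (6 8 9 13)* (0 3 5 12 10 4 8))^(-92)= ((0 3 5 12 10 4 8 9 13 6 15))^(-92)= (0 9 12 15 8 5 6 4 3 13 10)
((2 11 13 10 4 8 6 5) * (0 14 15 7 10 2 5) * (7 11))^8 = (0 4 2 15 6 10 13 14 8 7 11)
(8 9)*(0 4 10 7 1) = (0 4 10 7 1)(8 9) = [4, 0, 2, 3, 10, 5, 6, 1, 9, 8, 7]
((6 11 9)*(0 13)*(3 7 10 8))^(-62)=(13)(3 10)(6 11 9)(7 8)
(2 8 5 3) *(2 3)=[0, 1, 8, 3, 4, 2, 6, 7, 5]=(2 8 5)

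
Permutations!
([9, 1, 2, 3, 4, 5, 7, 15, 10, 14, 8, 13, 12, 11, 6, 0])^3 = (0 6)(7 9)(8 10)(11 13)(14 15)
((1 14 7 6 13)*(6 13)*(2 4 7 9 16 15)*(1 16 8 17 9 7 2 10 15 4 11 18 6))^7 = ((1 14 7 13 16 4 2 11 18 6)(8 17 9)(10 15))^7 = (1 11 16 14 18 4 7 6 2 13)(8 17 9)(10 15)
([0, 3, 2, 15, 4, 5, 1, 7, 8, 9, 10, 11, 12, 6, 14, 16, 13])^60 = [0, 1, 2, 3, 4, 5, 6, 7, 8, 9, 10, 11, 12, 13, 14, 15, 16]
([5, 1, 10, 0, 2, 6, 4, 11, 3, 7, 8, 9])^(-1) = [3, 1, 4, 8, 6, 0, 5, 9, 10, 11, 2, 7]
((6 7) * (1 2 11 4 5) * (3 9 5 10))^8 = (11)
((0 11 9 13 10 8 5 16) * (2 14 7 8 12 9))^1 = (0 11 2 14 7 8 5 16)(9 13 10 12) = ((0 11 2 14 7 8 5 16)(9 13 10 12))^1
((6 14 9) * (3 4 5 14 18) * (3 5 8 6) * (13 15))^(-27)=(3 5 8 9 18 4 14 6)(13 15)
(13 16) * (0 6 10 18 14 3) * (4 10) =(0 6 4 10 18 14 3)(13 16) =[6, 1, 2, 0, 10, 5, 4, 7, 8, 9, 18, 11, 12, 16, 3, 15, 13, 17, 14]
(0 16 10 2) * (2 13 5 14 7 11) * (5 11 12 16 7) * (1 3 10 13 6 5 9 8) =(0 7 12 16 13 11 2)(1 3 10 6 5 14 9 8) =[7, 3, 0, 10, 4, 14, 5, 12, 1, 8, 6, 2, 16, 11, 9, 15, 13]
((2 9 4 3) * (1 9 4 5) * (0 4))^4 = (1 9 5)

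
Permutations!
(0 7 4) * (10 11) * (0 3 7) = (3 7 4)(10 11) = [0, 1, 2, 7, 3, 5, 6, 4, 8, 9, 11, 10]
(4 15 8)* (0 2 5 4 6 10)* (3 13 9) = [2, 1, 5, 13, 15, 4, 10, 7, 6, 3, 0, 11, 12, 9, 14, 8] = (0 2 5 4 15 8 6 10)(3 13 9)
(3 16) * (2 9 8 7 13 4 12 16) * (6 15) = (2 9 8 7 13 4 12 16 3)(6 15) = [0, 1, 9, 2, 12, 5, 15, 13, 7, 8, 10, 11, 16, 4, 14, 6, 3]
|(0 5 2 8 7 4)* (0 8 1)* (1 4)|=|(0 5 2 4 8 7 1)|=7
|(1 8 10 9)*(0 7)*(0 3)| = |(0 7 3)(1 8 10 9)| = 12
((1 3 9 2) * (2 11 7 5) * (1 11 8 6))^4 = ((1 3 9 8 6)(2 11 7 5))^4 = (11)(1 6 8 9 3)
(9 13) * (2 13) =(2 13 9) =[0, 1, 13, 3, 4, 5, 6, 7, 8, 2, 10, 11, 12, 9]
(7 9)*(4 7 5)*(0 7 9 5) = (0 7 5 4 9) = [7, 1, 2, 3, 9, 4, 6, 5, 8, 0]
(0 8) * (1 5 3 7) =(0 8)(1 5 3 7) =[8, 5, 2, 7, 4, 3, 6, 1, 0]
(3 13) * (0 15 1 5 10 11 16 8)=[15, 5, 2, 13, 4, 10, 6, 7, 0, 9, 11, 16, 12, 3, 14, 1, 8]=(0 15 1 5 10 11 16 8)(3 13)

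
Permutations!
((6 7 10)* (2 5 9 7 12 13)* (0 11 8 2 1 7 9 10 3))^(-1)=(0 3 7 1 13 12 6 10 5 2 8 11)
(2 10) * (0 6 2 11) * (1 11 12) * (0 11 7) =[6, 7, 10, 3, 4, 5, 2, 0, 8, 9, 12, 11, 1] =(0 6 2 10 12 1 7)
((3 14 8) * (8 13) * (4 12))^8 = (14)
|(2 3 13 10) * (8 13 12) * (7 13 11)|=8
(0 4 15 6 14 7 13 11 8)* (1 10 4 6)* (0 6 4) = (0 4 15 1 10)(6 14 7 13 11 8) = [4, 10, 2, 3, 15, 5, 14, 13, 6, 9, 0, 8, 12, 11, 7, 1]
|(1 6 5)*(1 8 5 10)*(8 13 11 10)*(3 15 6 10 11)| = |(1 10)(3 15 6 8 5 13)| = 6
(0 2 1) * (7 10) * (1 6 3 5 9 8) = (0 2 6 3 5 9 8 1)(7 10) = [2, 0, 6, 5, 4, 9, 3, 10, 1, 8, 7]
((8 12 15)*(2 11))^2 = (8 15 12)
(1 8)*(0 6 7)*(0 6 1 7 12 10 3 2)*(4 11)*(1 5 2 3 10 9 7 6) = (0 5 2)(1 8 6 12 9 7)(4 11) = [5, 8, 0, 3, 11, 2, 12, 1, 6, 7, 10, 4, 9]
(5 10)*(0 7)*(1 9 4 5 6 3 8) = (0 7)(1 9 4 5 10 6 3 8) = [7, 9, 2, 8, 5, 10, 3, 0, 1, 4, 6]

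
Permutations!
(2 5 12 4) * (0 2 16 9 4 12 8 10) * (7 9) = [2, 1, 5, 3, 16, 8, 6, 9, 10, 4, 0, 11, 12, 13, 14, 15, 7] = (0 2 5 8 10)(4 16 7 9)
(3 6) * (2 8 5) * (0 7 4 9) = (0 7 4 9)(2 8 5)(3 6) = [7, 1, 8, 6, 9, 2, 3, 4, 5, 0]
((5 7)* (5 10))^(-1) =(5 10 7)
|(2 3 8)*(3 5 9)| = 5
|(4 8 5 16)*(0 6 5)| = |(0 6 5 16 4 8)| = 6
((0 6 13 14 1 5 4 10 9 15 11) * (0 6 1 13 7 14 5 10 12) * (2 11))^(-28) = (15)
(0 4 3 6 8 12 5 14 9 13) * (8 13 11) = [4, 1, 2, 6, 3, 14, 13, 7, 12, 11, 10, 8, 5, 0, 9] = (0 4 3 6 13)(5 14 9 11 8 12)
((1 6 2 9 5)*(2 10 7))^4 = (1 2 6 9 10 5 7)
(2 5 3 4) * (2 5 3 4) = [0, 1, 3, 2, 5, 4] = (2 3)(4 5)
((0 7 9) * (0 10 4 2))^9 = (0 10)(2 9)(4 7)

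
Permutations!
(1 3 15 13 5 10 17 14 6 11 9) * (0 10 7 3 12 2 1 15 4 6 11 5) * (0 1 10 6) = (0 6 5 7 3 4)(1 12 2 10 17 14 11 9 15 13) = [6, 12, 10, 4, 0, 7, 5, 3, 8, 15, 17, 9, 2, 1, 11, 13, 16, 14]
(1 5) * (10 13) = [0, 5, 2, 3, 4, 1, 6, 7, 8, 9, 13, 11, 12, 10] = (1 5)(10 13)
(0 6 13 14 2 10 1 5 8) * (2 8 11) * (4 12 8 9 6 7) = (0 7 4 12 8)(1 5 11 2 10)(6 13 14 9) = [7, 5, 10, 3, 12, 11, 13, 4, 0, 6, 1, 2, 8, 14, 9]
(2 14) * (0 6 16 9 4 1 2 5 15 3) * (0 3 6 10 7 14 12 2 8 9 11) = [10, 8, 12, 3, 1, 15, 16, 14, 9, 4, 7, 0, 2, 13, 5, 6, 11] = (0 10 7 14 5 15 6 16 11)(1 8 9 4)(2 12)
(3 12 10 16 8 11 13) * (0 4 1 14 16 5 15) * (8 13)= (0 4 1 14 16 13 3 12 10 5 15)(8 11)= [4, 14, 2, 12, 1, 15, 6, 7, 11, 9, 5, 8, 10, 3, 16, 0, 13]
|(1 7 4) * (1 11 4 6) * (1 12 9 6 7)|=|(4 11)(6 12 9)|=6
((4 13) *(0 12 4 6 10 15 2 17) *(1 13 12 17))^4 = (17)(1 15 6)(2 10 13)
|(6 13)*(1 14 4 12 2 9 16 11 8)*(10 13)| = |(1 14 4 12 2 9 16 11 8)(6 10 13)| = 9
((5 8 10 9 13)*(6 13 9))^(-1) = ((5 8 10 6 13))^(-1) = (5 13 6 10 8)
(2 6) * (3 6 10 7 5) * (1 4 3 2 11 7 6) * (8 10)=(1 4 3)(2 8 10 6 11 7 5)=[0, 4, 8, 1, 3, 2, 11, 5, 10, 9, 6, 7]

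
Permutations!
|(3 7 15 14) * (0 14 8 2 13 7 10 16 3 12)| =|(0 14 12)(2 13 7 15 8)(3 10 16)| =15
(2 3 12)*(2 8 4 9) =(2 3 12 8 4 9) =[0, 1, 3, 12, 9, 5, 6, 7, 4, 2, 10, 11, 8]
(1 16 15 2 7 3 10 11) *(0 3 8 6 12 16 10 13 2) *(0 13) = (0 3)(1 10 11)(2 7 8 6 12 16 15 13) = [3, 10, 7, 0, 4, 5, 12, 8, 6, 9, 11, 1, 16, 2, 14, 13, 15]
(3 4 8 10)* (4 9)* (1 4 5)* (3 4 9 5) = (1 9 3 5)(4 8 10) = [0, 9, 2, 5, 8, 1, 6, 7, 10, 3, 4]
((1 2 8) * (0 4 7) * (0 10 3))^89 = ((0 4 7 10 3)(1 2 8))^89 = (0 3 10 7 4)(1 8 2)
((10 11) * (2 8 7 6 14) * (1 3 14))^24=(1 2 6 14 7 3 8)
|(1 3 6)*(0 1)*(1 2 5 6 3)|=|(0 2 5 6)|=4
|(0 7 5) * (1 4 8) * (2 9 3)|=|(0 7 5)(1 4 8)(2 9 3)|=3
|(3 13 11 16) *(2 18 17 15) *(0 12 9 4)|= 4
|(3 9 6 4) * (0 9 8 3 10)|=10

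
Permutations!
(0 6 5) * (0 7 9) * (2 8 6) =(0 2 8 6 5 7 9) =[2, 1, 8, 3, 4, 7, 5, 9, 6, 0]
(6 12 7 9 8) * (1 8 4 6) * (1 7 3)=(1 8 7 9 4 6 12 3)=[0, 8, 2, 1, 6, 5, 12, 9, 7, 4, 10, 11, 3]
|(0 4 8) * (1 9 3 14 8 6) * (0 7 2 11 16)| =12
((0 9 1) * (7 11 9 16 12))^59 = (0 7 1 12 9 16 11)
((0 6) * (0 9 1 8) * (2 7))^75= (9)(2 7)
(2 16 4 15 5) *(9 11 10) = (2 16 4 15 5)(9 11 10) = [0, 1, 16, 3, 15, 2, 6, 7, 8, 11, 9, 10, 12, 13, 14, 5, 4]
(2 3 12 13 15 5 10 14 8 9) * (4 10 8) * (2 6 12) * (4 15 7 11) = (2 3)(4 10 14 15 5 8 9 6 12 13 7 11) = [0, 1, 3, 2, 10, 8, 12, 11, 9, 6, 14, 4, 13, 7, 15, 5]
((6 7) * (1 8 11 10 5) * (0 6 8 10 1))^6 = ((0 6 7 8 11 1 10 5))^6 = (0 10 11 7)(1 8 6 5)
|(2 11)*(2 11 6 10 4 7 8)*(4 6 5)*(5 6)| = 7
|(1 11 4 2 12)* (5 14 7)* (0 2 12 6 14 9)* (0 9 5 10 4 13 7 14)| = |(14)(0 2 6)(1 11 13 7 10 4 12)| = 21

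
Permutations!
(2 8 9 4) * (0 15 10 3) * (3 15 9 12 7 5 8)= (0 9 4 2 3)(5 8 12 7)(10 15)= [9, 1, 3, 0, 2, 8, 6, 5, 12, 4, 15, 11, 7, 13, 14, 10]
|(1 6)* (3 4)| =|(1 6)(3 4)| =2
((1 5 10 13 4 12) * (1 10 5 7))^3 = ((1 7)(4 12 10 13))^3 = (1 7)(4 13 10 12)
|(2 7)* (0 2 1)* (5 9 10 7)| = 7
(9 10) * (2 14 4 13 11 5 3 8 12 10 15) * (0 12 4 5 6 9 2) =(0 12 10 2 14 5 3 8 4 13 11 6 9 15) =[12, 1, 14, 8, 13, 3, 9, 7, 4, 15, 2, 6, 10, 11, 5, 0]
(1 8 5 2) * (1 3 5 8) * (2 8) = [0, 1, 3, 5, 4, 8, 6, 7, 2] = (2 3 5 8)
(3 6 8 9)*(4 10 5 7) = [0, 1, 2, 6, 10, 7, 8, 4, 9, 3, 5] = (3 6 8 9)(4 10 5 7)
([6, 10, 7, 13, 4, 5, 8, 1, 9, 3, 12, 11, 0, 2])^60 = [13, 8, 0, 10, 4, 5, 2, 6, 7, 1, 9, 11, 3, 12]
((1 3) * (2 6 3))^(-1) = ((1 2 6 3))^(-1) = (1 3 6 2)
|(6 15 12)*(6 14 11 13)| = |(6 15 12 14 11 13)| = 6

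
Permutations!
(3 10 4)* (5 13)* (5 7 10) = (3 5 13 7 10 4) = [0, 1, 2, 5, 3, 13, 6, 10, 8, 9, 4, 11, 12, 7]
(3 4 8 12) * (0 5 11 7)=[5, 1, 2, 4, 8, 11, 6, 0, 12, 9, 10, 7, 3]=(0 5 11 7)(3 4 8 12)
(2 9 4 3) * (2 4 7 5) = (2 9 7 5)(3 4) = [0, 1, 9, 4, 3, 2, 6, 5, 8, 7]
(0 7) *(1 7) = (0 1 7) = [1, 7, 2, 3, 4, 5, 6, 0]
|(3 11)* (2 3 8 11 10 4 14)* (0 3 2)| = 10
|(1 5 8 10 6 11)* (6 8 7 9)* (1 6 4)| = |(1 5 7 9 4)(6 11)(8 10)| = 10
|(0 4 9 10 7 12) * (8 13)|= |(0 4 9 10 7 12)(8 13)|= 6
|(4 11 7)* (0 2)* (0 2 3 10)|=|(0 3 10)(4 11 7)|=3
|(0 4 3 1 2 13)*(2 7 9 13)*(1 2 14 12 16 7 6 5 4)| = 13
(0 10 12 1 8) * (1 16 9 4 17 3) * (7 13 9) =(0 10 12 16 7 13 9 4 17 3 1 8) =[10, 8, 2, 1, 17, 5, 6, 13, 0, 4, 12, 11, 16, 9, 14, 15, 7, 3]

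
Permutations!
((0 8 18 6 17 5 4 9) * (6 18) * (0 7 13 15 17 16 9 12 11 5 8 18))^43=(0 18)(4 5 11 12)(6 7 17 16 13 8 9 15)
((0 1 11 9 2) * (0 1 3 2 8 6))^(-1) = (0 6 8 9 11 1 2 3)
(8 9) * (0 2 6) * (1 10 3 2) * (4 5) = (0 1 10 3 2 6)(4 5)(8 9) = [1, 10, 6, 2, 5, 4, 0, 7, 9, 8, 3]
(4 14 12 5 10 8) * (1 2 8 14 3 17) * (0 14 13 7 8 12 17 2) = (0 14 17 1)(2 12 5 10 13 7 8 4 3) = [14, 0, 12, 2, 3, 10, 6, 8, 4, 9, 13, 11, 5, 7, 17, 15, 16, 1]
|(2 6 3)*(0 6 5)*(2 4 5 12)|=|(0 6 3 4 5)(2 12)|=10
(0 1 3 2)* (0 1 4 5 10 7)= (0 4 5 10 7)(1 3 2)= [4, 3, 1, 2, 5, 10, 6, 0, 8, 9, 7]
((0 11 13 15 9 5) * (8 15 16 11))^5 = (11 16 13)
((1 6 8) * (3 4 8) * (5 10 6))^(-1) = (1 8 4 3 6 10 5)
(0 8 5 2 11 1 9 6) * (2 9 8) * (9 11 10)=(0 2 10 9 6)(1 8 5 11)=[2, 8, 10, 3, 4, 11, 0, 7, 5, 6, 9, 1]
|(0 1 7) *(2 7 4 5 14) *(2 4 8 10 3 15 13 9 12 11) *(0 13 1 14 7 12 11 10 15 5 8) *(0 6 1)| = 90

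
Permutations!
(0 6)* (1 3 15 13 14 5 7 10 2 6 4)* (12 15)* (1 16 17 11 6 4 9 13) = (0 9 13 14 5 7 10 2 4 16 17 11 6)(1 3 12 15) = [9, 3, 4, 12, 16, 7, 0, 10, 8, 13, 2, 6, 15, 14, 5, 1, 17, 11]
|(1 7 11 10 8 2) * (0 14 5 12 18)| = 30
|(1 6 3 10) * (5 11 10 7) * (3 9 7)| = 7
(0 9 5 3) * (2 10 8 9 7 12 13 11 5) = (0 7 12 13 11 5 3)(2 10 8 9) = [7, 1, 10, 0, 4, 3, 6, 12, 9, 2, 8, 5, 13, 11]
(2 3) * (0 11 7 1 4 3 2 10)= (0 11 7 1 4 3 10)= [11, 4, 2, 10, 3, 5, 6, 1, 8, 9, 0, 7]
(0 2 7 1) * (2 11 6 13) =[11, 0, 7, 3, 4, 5, 13, 1, 8, 9, 10, 6, 12, 2] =(0 11 6 13 2 7 1)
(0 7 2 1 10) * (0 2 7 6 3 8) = (0 6 3 8)(1 10 2) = [6, 10, 1, 8, 4, 5, 3, 7, 0, 9, 2]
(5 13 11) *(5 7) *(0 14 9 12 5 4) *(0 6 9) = [14, 1, 2, 3, 6, 13, 9, 4, 8, 12, 10, 7, 5, 11, 0] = (0 14)(4 6 9 12 5 13 11 7)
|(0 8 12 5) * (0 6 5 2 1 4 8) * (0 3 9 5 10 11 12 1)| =|(0 3 9 5 6 10 11 12 2)(1 4 8)| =9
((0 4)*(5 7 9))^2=(5 9 7)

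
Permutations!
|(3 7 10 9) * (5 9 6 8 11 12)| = 9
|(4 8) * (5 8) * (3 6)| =6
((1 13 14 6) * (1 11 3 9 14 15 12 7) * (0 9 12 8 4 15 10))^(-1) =((0 9 14 6 11 3 12 7 1 13 10)(4 15 8))^(-1) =(0 10 13 1 7 12 3 11 6 14 9)(4 8 15)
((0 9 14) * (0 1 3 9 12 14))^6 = (14)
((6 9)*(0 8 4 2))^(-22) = (9)(0 4)(2 8)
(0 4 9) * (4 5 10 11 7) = (0 5 10 11 7 4 9) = [5, 1, 2, 3, 9, 10, 6, 4, 8, 0, 11, 7]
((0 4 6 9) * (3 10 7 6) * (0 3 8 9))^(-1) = ((0 4 8 9 3 10 7 6))^(-1) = (0 6 7 10 3 9 8 4)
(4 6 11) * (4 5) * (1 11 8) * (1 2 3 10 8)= (1 11 5 4 6)(2 3 10 8)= [0, 11, 3, 10, 6, 4, 1, 7, 2, 9, 8, 5]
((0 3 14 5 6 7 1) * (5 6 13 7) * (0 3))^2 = ((1 3 14 6 5 13 7))^2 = (1 14 5 7 3 6 13)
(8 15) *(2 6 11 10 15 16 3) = (2 6 11 10 15 8 16 3) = [0, 1, 6, 2, 4, 5, 11, 7, 16, 9, 15, 10, 12, 13, 14, 8, 3]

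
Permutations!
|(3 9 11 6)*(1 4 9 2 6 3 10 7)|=|(1 4 9 11 3 2 6 10 7)|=9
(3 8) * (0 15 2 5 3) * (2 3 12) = (0 15 3 8)(2 5 12) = [15, 1, 5, 8, 4, 12, 6, 7, 0, 9, 10, 11, 2, 13, 14, 3]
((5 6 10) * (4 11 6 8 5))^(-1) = ((4 11 6 10)(5 8))^(-1) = (4 10 6 11)(5 8)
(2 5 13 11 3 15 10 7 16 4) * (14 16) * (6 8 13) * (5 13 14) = [0, 1, 13, 15, 2, 6, 8, 5, 14, 9, 7, 3, 12, 11, 16, 10, 4] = (2 13 11 3 15 10 7 5 6 8 14 16 4)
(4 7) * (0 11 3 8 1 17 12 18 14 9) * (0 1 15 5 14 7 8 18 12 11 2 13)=(0 2 13)(1 17 11 3 18 7 4 8 15 5 14 9)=[2, 17, 13, 18, 8, 14, 6, 4, 15, 1, 10, 3, 12, 0, 9, 5, 16, 11, 7]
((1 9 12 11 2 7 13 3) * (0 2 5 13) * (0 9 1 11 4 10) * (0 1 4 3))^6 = ((0 2 7 9 12 3 11 5 13)(1 4 10))^6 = (0 11 9)(2 5 12)(3 7 13)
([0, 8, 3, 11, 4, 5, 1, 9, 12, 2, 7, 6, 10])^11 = (1 8 12 10 7 9 2 3 11 6)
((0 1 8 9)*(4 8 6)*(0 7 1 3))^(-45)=(0 3)(1 8)(4 7)(6 9)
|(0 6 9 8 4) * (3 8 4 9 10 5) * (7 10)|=|(0 6 7 10 5 3 8 9 4)|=9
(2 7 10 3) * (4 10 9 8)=[0, 1, 7, 2, 10, 5, 6, 9, 4, 8, 3]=(2 7 9 8 4 10 3)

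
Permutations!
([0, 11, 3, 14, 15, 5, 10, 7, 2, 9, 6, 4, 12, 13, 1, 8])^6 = [0, 3, 15, 8, 1, 5, 6, 7, 4, 9, 10, 14, 12, 13, 2, 11]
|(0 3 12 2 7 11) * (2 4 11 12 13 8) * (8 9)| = 10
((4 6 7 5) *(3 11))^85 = (3 11)(4 6 7 5)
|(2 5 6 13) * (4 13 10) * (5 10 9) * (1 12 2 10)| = |(1 12 2)(4 13 10)(5 6 9)| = 3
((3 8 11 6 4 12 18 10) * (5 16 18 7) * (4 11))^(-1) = ((3 8 4 12 7 5 16 18 10)(6 11))^(-1) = (3 10 18 16 5 7 12 4 8)(6 11)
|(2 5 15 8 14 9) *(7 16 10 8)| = 9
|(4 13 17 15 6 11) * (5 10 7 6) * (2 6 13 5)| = |(2 6 11 4 5 10 7 13 17 15)| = 10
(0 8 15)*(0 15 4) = (15)(0 8 4) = [8, 1, 2, 3, 0, 5, 6, 7, 4, 9, 10, 11, 12, 13, 14, 15]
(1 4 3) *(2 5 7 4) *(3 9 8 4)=[0, 2, 5, 1, 9, 7, 6, 3, 4, 8]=(1 2 5 7 3)(4 9 8)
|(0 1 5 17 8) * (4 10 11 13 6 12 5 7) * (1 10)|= |(0 10 11 13 6 12 5 17 8)(1 7 4)|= 9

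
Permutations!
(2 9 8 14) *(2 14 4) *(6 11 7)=(14)(2 9 8 4)(6 11 7)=[0, 1, 9, 3, 2, 5, 11, 6, 4, 8, 10, 7, 12, 13, 14]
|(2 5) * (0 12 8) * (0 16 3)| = 10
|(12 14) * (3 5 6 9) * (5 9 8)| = 6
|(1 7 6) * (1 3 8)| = 5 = |(1 7 6 3 8)|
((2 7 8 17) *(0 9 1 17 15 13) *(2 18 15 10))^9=(0 1 18 13 9 17 15)(2 7 8 10)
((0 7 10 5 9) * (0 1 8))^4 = (0 9 7 1 10 8 5)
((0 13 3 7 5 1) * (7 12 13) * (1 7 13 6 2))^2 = ((0 13 3 12 6 2 1)(5 7))^2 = (0 3 6 1 13 12 2)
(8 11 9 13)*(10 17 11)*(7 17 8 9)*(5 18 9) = (5 18 9 13)(7 17 11)(8 10) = [0, 1, 2, 3, 4, 18, 6, 17, 10, 13, 8, 7, 12, 5, 14, 15, 16, 11, 9]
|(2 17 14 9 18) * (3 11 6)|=|(2 17 14 9 18)(3 11 6)|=15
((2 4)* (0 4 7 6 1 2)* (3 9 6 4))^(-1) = ((0 3 9 6 1 2 7 4))^(-1) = (0 4 7 2 1 6 9 3)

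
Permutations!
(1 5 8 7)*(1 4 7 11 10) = (1 5 8 11 10)(4 7) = [0, 5, 2, 3, 7, 8, 6, 4, 11, 9, 1, 10]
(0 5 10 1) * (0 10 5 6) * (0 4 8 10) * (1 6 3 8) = (0 3 8 10 6 4 1) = [3, 0, 2, 8, 1, 5, 4, 7, 10, 9, 6]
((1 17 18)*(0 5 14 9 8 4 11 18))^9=(0 17 1 18 11 4 8 9 14 5)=((0 5 14 9 8 4 11 18 1 17))^9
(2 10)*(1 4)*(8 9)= (1 4)(2 10)(8 9)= [0, 4, 10, 3, 1, 5, 6, 7, 9, 8, 2]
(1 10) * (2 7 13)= (1 10)(2 7 13)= [0, 10, 7, 3, 4, 5, 6, 13, 8, 9, 1, 11, 12, 2]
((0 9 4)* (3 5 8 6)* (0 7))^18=((0 9 4 7)(3 5 8 6))^18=(0 4)(3 8)(5 6)(7 9)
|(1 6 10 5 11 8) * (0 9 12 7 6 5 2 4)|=|(0 9 12 7 6 10 2 4)(1 5 11 8)|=8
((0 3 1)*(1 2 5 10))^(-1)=((0 3 2 5 10 1))^(-1)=(0 1 10 5 2 3)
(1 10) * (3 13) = (1 10)(3 13) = [0, 10, 2, 13, 4, 5, 6, 7, 8, 9, 1, 11, 12, 3]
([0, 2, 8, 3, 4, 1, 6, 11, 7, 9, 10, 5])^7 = [0, 2, 8, 3, 4, 1, 6, 11, 7, 9, 10, 5]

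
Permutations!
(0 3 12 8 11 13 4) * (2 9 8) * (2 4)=[3, 1, 9, 12, 0, 5, 6, 7, 11, 8, 10, 13, 4, 2]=(0 3 12 4)(2 9 8 11 13)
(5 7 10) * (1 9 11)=(1 9 11)(5 7 10)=[0, 9, 2, 3, 4, 7, 6, 10, 8, 11, 5, 1]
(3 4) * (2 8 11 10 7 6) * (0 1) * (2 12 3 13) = (0 1)(2 8 11 10 7 6 12 3 4 13) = [1, 0, 8, 4, 13, 5, 12, 6, 11, 9, 7, 10, 3, 2]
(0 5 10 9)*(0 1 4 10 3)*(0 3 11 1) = [5, 4, 2, 3, 10, 11, 6, 7, 8, 0, 9, 1] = (0 5 11 1 4 10 9)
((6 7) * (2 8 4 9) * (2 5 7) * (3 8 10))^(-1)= (2 6 7 5 9 4 8 3 10)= ((2 10 3 8 4 9 5 7 6))^(-1)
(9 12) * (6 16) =(6 16)(9 12) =[0, 1, 2, 3, 4, 5, 16, 7, 8, 12, 10, 11, 9, 13, 14, 15, 6]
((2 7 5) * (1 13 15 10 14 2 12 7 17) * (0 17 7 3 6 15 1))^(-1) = (0 17)(1 13)(2 14 10 15 6 3 12 5 7)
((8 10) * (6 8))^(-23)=((6 8 10))^(-23)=(6 8 10)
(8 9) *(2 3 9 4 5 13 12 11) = (2 3 9 8 4 5 13 12 11) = [0, 1, 3, 9, 5, 13, 6, 7, 4, 8, 10, 2, 11, 12]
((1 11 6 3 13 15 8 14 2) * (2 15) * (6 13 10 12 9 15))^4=(3 15)(6 9)(8 10)(12 14)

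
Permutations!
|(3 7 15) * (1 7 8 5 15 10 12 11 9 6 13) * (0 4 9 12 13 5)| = |(0 4 9 6 5 15 3 8)(1 7 10 13)(11 12)| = 8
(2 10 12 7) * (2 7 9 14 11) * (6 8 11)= (2 10 12 9 14 6 8 11)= [0, 1, 10, 3, 4, 5, 8, 7, 11, 14, 12, 2, 9, 13, 6]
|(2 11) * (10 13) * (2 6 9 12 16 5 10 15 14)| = |(2 11 6 9 12 16 5 10 13 15 14)| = 11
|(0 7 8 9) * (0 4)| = 5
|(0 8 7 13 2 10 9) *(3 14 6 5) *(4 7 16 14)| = 13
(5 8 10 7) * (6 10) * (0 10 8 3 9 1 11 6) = (0 10 7 5 3 9 1 11 6 8) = [10, 11, 2, 9, 4, 3, 8, 5, 0, 1, 7, 6]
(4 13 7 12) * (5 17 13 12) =(4 12)(5 17 13 7) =[0, 1, 2, 3, 12, 17, 6, 5, 8, 9, 10, 11, 4, 7, 14, 15, 16, 13]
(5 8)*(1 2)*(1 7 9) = (1 2 7 9)(5 8) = [0, 2, 7, 3, 4, 8, 6, 9, 5, 1]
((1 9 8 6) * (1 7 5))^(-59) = (1 9 8 6 7 5)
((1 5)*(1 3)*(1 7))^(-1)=((1 5 3 7))^(-1)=(1 7 3 5)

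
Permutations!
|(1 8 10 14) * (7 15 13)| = 12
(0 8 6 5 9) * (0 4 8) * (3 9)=(3 9 4 8 6 5)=[0, 1, 2, 9, 8, 3, 5, 7, 6, 4]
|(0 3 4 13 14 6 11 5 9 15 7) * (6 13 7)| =|(0 3 4 7)(5 9 15 6 11)(13 14)| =20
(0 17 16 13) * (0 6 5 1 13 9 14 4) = (0 17 16 9 14 4)(1 13 6 5) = [17, 13, 2, 3, 0, 1, 5, 7, 8, 14, 10, 11, 12, 6, 4, 15, 9, 16]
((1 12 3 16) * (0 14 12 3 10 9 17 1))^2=(0 12 9 1 16 14 10 17 3)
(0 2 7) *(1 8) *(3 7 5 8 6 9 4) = (0 2 5 8 1 6 9 4 3 7) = [2, 6, 5, 7, 3, 8, 9, 0, 1, 4]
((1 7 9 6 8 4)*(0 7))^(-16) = (0 4 6 7 1 8 9)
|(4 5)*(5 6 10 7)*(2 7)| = 6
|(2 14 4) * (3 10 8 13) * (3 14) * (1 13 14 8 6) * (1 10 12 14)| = |(1 13 8)(2 3 12 14 4)(6 10)| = 30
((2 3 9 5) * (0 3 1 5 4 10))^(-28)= ((0 3 9 4 10)(1 5 2))^(-28)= (0 9 10 3 4)(1 2 5)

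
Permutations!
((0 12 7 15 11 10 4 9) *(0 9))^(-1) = ((0 12 7 15 11 10 4))^(-1) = (0 4 10 11 15 7 12)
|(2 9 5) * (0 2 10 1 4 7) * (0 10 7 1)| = |(0 2 9 5 7 10)(1 4)| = 6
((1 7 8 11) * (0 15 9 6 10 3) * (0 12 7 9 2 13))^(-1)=(0 13 2 15)(1 11 8 7 12 3 10 6 9)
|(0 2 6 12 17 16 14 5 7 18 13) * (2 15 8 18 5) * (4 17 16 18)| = 70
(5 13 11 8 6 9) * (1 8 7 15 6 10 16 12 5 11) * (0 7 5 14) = (0 7 15 6 9 11 5 13 1 8 10 16 12 14) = [7, 8, 2, 3, 4, 13, 9, 15, 10, 11, 16, 5, 14, 1, 0, 6, 12]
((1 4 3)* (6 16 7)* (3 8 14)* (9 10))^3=(16)(1 14 4 3 8)(9 10)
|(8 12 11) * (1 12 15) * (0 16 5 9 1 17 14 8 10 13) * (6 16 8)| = 14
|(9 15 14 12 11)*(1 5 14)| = |(1 5 14 12 11 9 15)| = 7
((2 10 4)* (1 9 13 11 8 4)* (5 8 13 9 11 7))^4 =(1 5 10 7 2 13 4 11 8)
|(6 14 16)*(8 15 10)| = |(6 14 16)(8 15 10)| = 3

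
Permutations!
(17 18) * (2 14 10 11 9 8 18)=(2 14 10 11 9 8 18 17)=[0, 1, 14, 3, 4, 5, 6, 7, 18, 8, 11, 9, 12, 13, 10, 15, 16, 2, 17]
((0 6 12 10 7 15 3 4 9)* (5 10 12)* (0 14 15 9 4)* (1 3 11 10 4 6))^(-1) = ((0 1 3)(4 6 5)(7 9 14 15 11 10))^(-1) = (0 3 1)(4 5 6)(7 10 11 15 14 9)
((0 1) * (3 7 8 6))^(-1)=(0 1)(3 6 8 7)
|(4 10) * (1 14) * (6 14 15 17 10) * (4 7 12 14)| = 14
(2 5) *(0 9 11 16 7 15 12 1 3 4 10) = (0 9 11 16 7 15 12 1 3 4 10)(2 5) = [9, 3, 5, 4, 10, 2, 6, 15, 8, 11, 0, 16, 1, 13, 14, 12, 7]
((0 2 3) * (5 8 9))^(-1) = ((0 2 3)(5 8 9))^(-1) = (0 3 2)(5 9 8)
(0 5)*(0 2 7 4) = (0 5 2 7 4) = [5, 1, 7, 3, 0, 2, 6, 4]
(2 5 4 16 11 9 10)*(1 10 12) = (1 10 2 5 4 16 11 9 12) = [0, 10, 5, 3, 16, 4, 6, 7, 8, 12, 2, 9, 1, 13, 14, 15, 11]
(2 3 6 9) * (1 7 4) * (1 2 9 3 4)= (9)(1 7)(2 4)(3 6)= [0, 7, 4, 6, 2, 5, 3, 1, 8, 9]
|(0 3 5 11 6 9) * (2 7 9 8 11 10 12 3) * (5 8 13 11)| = |(0 2 7 9)(3 8 5 10 12)(6 13 11)| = 60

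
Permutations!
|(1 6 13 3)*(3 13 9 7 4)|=|(13)(1 6 9 7 4 3)|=6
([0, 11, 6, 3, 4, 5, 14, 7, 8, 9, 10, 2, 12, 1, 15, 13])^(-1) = (1 13 15 14 6 2 11)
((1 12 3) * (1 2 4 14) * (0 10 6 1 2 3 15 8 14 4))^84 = ((0 10 6 1 12 15 8 14 2))^84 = (0 1 8)(2 6 15)(10 12 14)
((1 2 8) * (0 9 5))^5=(0 5 9)(1 8 2)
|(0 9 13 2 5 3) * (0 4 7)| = 8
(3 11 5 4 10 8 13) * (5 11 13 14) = (3 13)(4 10 8 14 5) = [0, 1, 2, 13, 10, 4, 6, 7, 14, 9, 8, 11, 12, 3, 5]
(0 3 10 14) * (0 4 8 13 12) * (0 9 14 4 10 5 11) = [3, 1, 2, 5, 8, 11, 6, 7, 13, 14, 4, 0, 9, 12, 10] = (0 3 5 11)(4 8 13 12 9 14 10)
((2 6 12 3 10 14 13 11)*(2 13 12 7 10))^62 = (2 3 12 14 10 7 6)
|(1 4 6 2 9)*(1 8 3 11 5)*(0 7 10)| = |(0 7 10)(1 4 6 2 9 8 3 11 5)| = 9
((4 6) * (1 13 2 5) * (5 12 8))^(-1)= ((1 13 2 12 8 5)(4 6))^(-1)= (1 5 8 12 2 13)(4 6)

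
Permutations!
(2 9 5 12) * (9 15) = (2 15 9 5 12) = [0, 1, 15, 3, 4, 12, 6, 7, 8, 5, 10, 11, 2, 13, 14, 9]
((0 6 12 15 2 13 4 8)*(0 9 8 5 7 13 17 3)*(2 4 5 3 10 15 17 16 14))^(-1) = ((0 6 12 17 10 15 4 3)(2 16 14)(5 7 13)(8 9))^(-1) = (0 3 4 15 10 17 12 6)(2 14 16)(5 13 7)(8 9)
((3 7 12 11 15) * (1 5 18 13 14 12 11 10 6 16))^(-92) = (1 6 12 13 5 16 10 14 18)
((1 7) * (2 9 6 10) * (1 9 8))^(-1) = ((1 7 9 6 10 2 8))^(-1) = (1 8 2 10 6 9 7)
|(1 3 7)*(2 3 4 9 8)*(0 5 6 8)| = |(0 5 6 8 2 3 7 1 4 9)| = 10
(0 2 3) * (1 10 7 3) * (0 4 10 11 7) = [2, 11, 1, 4, 10, 5, 6, 3, 8, 9, 0, 7] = (0 2 1 11 7 3 4 10)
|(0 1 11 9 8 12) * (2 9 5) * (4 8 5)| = 6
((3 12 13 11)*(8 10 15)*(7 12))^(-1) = ((3 7 12 13 11)(8 10 15))^(-1) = (3 11 13 12 7)(8 15 10)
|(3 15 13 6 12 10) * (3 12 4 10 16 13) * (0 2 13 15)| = |(0 2 13 6 4 10 12 16 15 3)| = 10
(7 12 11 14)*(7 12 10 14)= (7 10 14 12 11)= [0, 1, 2, 3, 4, 5, 6, 10, 8, 9, 14, 7, 11, 13, 12]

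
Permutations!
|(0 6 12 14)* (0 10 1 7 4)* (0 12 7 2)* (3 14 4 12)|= |(0 6 7 12 4 3 14 10 1 2)|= 10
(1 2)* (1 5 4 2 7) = (1 7)(2 5 4) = [0, 7, 5, 3, 2, 4, 6, 1]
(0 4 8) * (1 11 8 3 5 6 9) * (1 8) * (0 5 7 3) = (0 4)(1 11)(3 7)(5 6 9 8) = [4, 11, 2, 7, 0, 6, 9, 3, 5, 8, 10, 1]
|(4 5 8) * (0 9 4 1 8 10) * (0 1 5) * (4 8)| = 7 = |(0 9 8 5 10 1 4)|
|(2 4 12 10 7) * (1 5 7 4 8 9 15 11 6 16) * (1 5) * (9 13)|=|(2 8 13 9 15 11 6 16 5 7)(4 12 10)|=30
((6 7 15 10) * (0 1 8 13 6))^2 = ((0 1 8 13 6 7 15 10))^2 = (0 8 6 15)(1 13 7 10)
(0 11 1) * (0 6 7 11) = [0, 6, 2, 3, 4, 5, 7, 11, 8, 9, 10, 1] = (1 6 7 11)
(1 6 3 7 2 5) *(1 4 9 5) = (1 6 3 7 2)(4 9 5) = [0, 6, 1, 7, 9, 4, 3, 2, 8, 5]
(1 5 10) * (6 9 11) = [0, 5, 2, 3, 4, 10, 9, 7, 8, 11, 1, 6] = (1 5 10)(6 9 11)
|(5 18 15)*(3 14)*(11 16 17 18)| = 6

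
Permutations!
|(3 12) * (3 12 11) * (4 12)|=|(3 11)(4 12)|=2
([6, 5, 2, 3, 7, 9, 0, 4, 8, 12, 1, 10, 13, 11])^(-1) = [6, 10, 2, 3, 7, 1, 0, 4, 8, 5, 11, 13, 9, 12]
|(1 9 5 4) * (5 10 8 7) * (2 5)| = |(1 9 10 8 7 2 5 4)| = 8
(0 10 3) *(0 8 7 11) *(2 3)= (0 10 2 3 8 7 11)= [10, 1, 3, 8, 4, 5, 6, 11, 7, 9, 2, 0]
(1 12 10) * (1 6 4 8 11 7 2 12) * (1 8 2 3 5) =(1 8 11 7 3 5)(2 12 10 6 4) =[0, 8, 12, 5, 2, 1, 4, 3, 11, 9, 6, 7, 10]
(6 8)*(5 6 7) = (5 6 8 7) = [0, 1, 2, 3, 4, 6, 8, 5, 7]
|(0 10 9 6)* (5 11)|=|(0 10 9 6)(5 11)|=4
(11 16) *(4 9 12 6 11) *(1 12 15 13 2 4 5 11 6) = (1 12)(2 4 9 15 13)(5 11 16) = [0, 12, 4, 3, 9, 11, 6, 7, 8, 15, 10, 16, 1, 2, 14, 13, 5]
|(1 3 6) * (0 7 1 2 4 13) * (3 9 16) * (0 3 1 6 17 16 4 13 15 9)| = 9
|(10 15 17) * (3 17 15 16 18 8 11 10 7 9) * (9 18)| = 9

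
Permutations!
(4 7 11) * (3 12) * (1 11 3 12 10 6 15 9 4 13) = (1 11 13)(3 10 6 15 9 4 7) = [0, 11, 2, 10, 7, 5, 15, 3, 8, 4, 6, 13, 12, 1, 14, 9]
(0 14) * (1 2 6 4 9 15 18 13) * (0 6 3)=(0 14 6 4 9 15 18 13 1 2 3)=[14, 2, 3, 0, 9, 5, 4, 7, 8, 15, 10, 11, 12, 1, 6, 18, 16, 17, 13]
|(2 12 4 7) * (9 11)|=4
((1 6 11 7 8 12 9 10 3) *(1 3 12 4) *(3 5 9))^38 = (1 11 8)(3 10 5 12 9)(4 6 7)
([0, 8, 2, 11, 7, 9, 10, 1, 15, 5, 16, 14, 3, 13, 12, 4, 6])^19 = (1 7 4 15 8)(3 12 14 11)(5 9)(6 10 16)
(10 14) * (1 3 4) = [0, 3, 2, 4, 1, 5, 6, 7, 8, 9, 14, 11, 12, 13, 10] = (1 3 4)(10 14)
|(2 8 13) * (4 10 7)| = |(2 8 13)(4 10 7)| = 3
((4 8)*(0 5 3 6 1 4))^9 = (0 3 1 8 5 6 4)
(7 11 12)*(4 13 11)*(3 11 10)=(3 11 12 7 4 13 10)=[0, 1, 2, 11, 13, 5, 6, 4, 8, 9, 3, 12, 7, 10]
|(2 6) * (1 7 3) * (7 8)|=|(1 8 7 3)(2 6)|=4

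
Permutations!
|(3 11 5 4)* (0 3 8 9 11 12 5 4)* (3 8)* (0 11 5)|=8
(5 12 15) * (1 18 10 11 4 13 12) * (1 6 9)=(1 18 10 11 4 13 12 15 5 6 9)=[0, 18, 2, 3, 13, 6, 9, 7, 8, 1, 11, 4, 15, 12, 14, 5, 16, 17, 10]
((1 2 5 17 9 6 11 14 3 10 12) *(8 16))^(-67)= (1 12 10 3 14 11 6 9 17 5 2)(8 16)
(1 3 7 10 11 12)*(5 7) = (1 3 5 7 10 11 12) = [0, 3, 2, 5, 4, 7, 6, 10, 8, 9, 11, 12, 1]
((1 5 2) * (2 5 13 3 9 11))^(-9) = (1 9)(2 3)(11 13)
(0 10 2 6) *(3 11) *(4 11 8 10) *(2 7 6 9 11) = (0 4 2 9 11 3 8 10 7 6) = [4, 1, 9, 8, 2, 5, 0, 6, 10, 11, 7, 3]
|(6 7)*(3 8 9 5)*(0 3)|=10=|(0 3 8 9 5)(6 7)|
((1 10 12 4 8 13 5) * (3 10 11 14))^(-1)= (1 5 13 8 4 12 10 3 14 11)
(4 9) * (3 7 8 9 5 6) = (3 7 8 9 4 5 6) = [0, 1, 2, 7, 5, 6, 3, 8, 9, 4]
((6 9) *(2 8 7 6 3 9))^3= ((2 8 7 6)(3 9))^3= (2 6 7 8)(3 9)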